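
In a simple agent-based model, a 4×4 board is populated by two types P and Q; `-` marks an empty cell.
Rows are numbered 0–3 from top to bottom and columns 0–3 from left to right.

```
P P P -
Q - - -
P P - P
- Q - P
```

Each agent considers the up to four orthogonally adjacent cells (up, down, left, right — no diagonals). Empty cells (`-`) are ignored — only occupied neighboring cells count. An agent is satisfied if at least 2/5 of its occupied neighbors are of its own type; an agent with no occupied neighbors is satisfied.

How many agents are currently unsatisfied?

2

Row 0: (0,0)P 1/2 satisfied · (0,1)P 2/2 satisfied · (0,2)P 1/1 satisfied
Row 1: (1,0)Q 0/2 not
Row 2: (2,0)P 1/2 satisfied · (2,1)P 1/2 satisfied · (2,3)P 1/1 satisfied
Row 3: (3,1)Q 0/1 not · (3,3)P 1/1 satisfied
Unsatisfied: (1,0), (3,1) — 2 in total.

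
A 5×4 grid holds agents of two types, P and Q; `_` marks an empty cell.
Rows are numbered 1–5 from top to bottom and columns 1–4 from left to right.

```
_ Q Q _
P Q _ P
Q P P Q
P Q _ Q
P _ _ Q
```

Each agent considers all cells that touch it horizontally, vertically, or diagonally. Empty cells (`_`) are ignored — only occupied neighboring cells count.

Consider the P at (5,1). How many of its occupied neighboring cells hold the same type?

Occupied neighbors of (5,1): (4,1)=P, (4,2)=Q.
Same type (P): 1 of 2.

1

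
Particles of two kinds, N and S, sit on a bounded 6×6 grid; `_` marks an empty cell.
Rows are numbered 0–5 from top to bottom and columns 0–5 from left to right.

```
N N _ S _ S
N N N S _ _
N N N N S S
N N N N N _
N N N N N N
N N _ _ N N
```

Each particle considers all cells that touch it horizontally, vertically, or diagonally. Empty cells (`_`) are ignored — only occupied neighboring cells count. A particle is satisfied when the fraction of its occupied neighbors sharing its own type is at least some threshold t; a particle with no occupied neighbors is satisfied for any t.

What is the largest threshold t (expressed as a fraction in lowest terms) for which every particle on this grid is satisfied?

Row 0: (0,0)N 3/3 · (0,1)N 4/4 · (0,3)S 1/2 · (0,5)S — no occupied neighbors
Row 1: (1,0)N 5/5 · (1,1)N 7/7 · (1,2)N 5/7 · (1,3)S 2/5
Row 2: (2,0)N 5/5 · (2,1)N 8/8 · (2,2)N 7/8 · (2,3)N 5/7 · (2,4)S 2/5 · (2,5)S 1/2
Row 3: (3,0)N 5/5 · (3,1)N 8/8 · (3,2)N 8/8 · (3,3)N 7/8 · (3,4)N 5/7
Row 4: (4,0)N 5/5 · (4,1)N 7/7 · (4,2)N 6/6 · (4,3)N 6/6 · (4,4)N 6/6 · (4,5)N 4/4
Row 5: (5,0)N 3/3 · (5,1)N 4/4 · (5,4)N 4/4 · (5,5)N 3/3
The smallest same-type fraction is 2/5 at (1,3), which reduces to 2/5. Any threshold above that leaves this particle unsatisfied.

2/5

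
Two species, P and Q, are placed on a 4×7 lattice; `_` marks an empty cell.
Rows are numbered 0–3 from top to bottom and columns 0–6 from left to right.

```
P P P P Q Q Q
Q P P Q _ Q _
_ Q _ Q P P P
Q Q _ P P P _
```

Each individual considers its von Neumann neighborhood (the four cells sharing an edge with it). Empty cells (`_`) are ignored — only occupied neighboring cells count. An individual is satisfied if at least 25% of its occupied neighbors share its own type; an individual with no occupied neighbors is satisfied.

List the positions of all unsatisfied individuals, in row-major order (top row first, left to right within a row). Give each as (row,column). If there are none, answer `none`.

(0,0)P 1/2 ok
(0,1)P 3/3 ok
(0,2)P 3/3 ok
(0,3)P 1/3 ok
(0,4)Q 1/2 ok
(0,5)Q 3/3 ok
(0,6)Q 1/1 ok
(1,0)Q 0/2 unhappy
(1,1)P 2/4 ok
(1,2)P 2/3 ok
(1,3)Q 1/3 ok
(1,5)Q 1/2 ok
(2,1)Q 1/2 ok
(2,3)Q 1/3 ok
(2,4)P 2/3 ok
(2,5)P 3/4 ok
(2,6)P 1/1 ok
(3,0)Q 1/1 ok
(3,1)Q 2/2 ok
(3,3)P 1/2 ok
(3,4)P 3/3 ok
(3,5)P 2/2 ok

(1,0)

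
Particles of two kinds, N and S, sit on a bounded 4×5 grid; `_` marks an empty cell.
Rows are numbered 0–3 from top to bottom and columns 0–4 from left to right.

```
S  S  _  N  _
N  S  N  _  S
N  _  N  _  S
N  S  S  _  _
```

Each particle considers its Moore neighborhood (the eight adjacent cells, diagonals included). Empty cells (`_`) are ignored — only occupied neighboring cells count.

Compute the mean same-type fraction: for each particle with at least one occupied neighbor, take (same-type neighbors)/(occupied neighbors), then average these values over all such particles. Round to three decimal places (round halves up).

0.481

(0,0)S 2/3
(0,1)S 2/4
(0,3)N 1/2
(1,0)N 1/4
(1,1)S 2/6
(1,2)N 2/4
(1,4)S 1/2
(2,0)N 2/4
(2,2)N 1/4
(2,4)S 1/1
(3,0)N 1/2
(3,1)S 1/4
(3,2)S 1/2
Sum over 13 particles: 2/3 + 2/4 + 1/2 + 1/4 + 2/6 + 2/4 + 1/2 + 2/4 + 1/4 + 1/1 + 1/2 + 1/4 + 1/2 = 25/4; mean = 25/4 ÷ 13 = 25/52 = 0.480769… → 0.481.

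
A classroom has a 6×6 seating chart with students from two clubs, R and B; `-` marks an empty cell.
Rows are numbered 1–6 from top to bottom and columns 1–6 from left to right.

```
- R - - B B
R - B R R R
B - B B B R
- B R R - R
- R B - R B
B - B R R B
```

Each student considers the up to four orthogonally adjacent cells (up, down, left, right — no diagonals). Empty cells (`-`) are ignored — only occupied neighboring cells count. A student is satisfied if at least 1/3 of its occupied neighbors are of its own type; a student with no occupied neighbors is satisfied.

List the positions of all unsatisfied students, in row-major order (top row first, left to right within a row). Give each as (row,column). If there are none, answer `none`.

Row 1: (1,2)R 0/0 ok · (1,5)B 1/2 ok · (1,6)B 1/2 ok
Row 2: (2,1)R 0/1 unhappy · (2,3)B 1/2 ok · (2,4)R 1/3 ok · (2,5)R 2/4 ok · (2,6)R 2/3 ok
Row 3: (3,1)B 0/1 unhappy · (3,3)B 2/3 ok · (3,4)B 2/4 ok · (3,5)B 1/3 ok · (3,6)R 2/3 ok
Row 4: (4,2)B 0/2 unhappy · (4,3)R 1/4 unhappy · (4,4)R 1/2 ok · (4,6)R 1/2 ok
Row 5: (5,2)R 0/2 unhappy · (5,3)B 1/3 ok · (5,5)R 1/2 ok · (5,6)B 1/3 ok
Row 6: (6,1)B 0/0 ok · (6,3)B 1/2 ok · (6,4)R 1/2 ok · (6,5)R 2/3 ok · (6,6)B 1/2 ok

(2,1), (3,1), (4,2), (4,3), (5,2)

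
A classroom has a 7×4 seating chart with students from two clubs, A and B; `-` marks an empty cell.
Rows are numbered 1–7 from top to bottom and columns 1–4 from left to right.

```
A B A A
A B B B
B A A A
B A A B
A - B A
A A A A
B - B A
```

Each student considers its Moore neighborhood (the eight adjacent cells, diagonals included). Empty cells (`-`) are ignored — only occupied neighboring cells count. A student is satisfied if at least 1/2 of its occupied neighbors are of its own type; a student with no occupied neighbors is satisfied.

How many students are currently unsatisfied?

(1,1)A 1/3 ✗
(1,2)B 2/5 ✗
(1,3)A 1/5 ✗
(1,4)A 1/3 ✗
(2,1)A 2/5 ✗
(2,2)B 3/8 ✗
(2,3)B 3/8 ✗
(2,4)B 1/5 ✗
(3,1)B 2/5 ✗
(3,2)A 4/8 ✓
(3,3)A 4/8 ✓
(3,4)A 2/5 ✗
(4,1)B 1/4 ✗
(4,2)A 4/7 ✓
(4,3)A 5/7 ✓
(4,4)B 1/5 ✗
(5,1)A 3/4 ✓
(5,3)B 1/7 ✗
(5,4)A 3/5 ✓
(6,1)A 2/3 ✓
(6,2)A 3/6 ✓
(6,3)A 4/6 ✓
(6,4)A 3/5 ✓
(7,1)B 0/2 ✗
(7,3)B 0/4 ✗
(7,4)A 2/3 ✓
Unsatisfied: (1,1), (1,2), (1,3), (1,4), (2,1), (2,2), (2,3), (2,4), (3,1), (3,4), (4,1), (4,4), (5,3), (7,1), (7,3) — 15 in total.

15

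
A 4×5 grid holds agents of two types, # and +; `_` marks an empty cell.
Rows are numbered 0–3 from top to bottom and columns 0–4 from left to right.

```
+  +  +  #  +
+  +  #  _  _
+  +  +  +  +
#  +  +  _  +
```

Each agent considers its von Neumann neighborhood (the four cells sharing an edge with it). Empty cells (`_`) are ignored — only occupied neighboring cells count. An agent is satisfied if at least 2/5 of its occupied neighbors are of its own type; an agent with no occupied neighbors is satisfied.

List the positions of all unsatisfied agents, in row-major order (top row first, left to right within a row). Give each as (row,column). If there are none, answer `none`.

Row 0: (0,0)+ 2/2 ok · (0,1)+ 3/3 ok · (0,2)+ 1/3 unhappy · (0,3)# 0/2 unhappy · (0,4)+ 0/1 unhappy
Row 1: (1,0)+ 3/3 ok · (1,1)+ 3/4 ok · (1,2)# 0/3 unhappy
Row 2: (2,0)+ 2/3 ok · (2,1)+ 4/4 ok · (2,2)+ 3/4 ok · (2,3)+ 2/2 ok · (2,4)+ 2/2 ok
Row 3: (3,0)# 0/2 unhappy · (3,1)+ 2/3 ok · (3,2)+ 2/2 ok · (3,4)+ 1/1 ok

(0,2), (0,3), (0,4), (1,2), (3,0)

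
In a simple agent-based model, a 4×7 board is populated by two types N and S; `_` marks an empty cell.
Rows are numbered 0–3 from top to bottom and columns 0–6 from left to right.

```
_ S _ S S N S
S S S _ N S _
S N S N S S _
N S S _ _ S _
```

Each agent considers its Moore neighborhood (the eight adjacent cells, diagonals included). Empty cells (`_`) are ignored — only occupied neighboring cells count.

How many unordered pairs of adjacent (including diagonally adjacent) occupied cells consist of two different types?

21

Scan each occupied cell's neighbors to the right and below (and the two forward diagonals) so each pair is counted once.
Row 0: S(0,1)–S(1,1)= S(0,1)–S(1,2)= S(0,1)–S(1,0)= S(0,3)–S(0,4)= S(0,3)–N(1,4)≠ S(0,3)–S(1,2)= S(0,4)–N(0,5)≠ S(0,4)–N(1,4)≠ S(0,4)–S(1,5)= N(0,5)–S(0,6)≠ N(0,5)–S(1,5)≠ N(0,5)–N(1,4)= S(0,6)–S(1,5)=  → 5/13 unlike.
Row 1: S(1,0)–S(1,1)= S(1,0)–S(2,0)= S(1,0)–N(2,1)≠ S(1,1)–S(1,2)= S(1,1)–N(2,1)≠ S(1,1)–S(2,2)= S(1,1)–S(2,0)= S(1,2)–S(2,2)= S(1,2)–N(2,3)≠ S(1,2)–N(2,1)≠ N(1,4)–S(1,5)≠ N(1,4)–S(2,4)≠ N(1,4)–S(2,5)≠ N(1,4)–N(2,3)= S(1,5)–S(2,5)= S(1,5)–S(2,4)=  → 7/16 unlike.
Row 2: S(2,0)–N(2,1)≠ S(2,0)–N(3,0)≠ S(2,0)–S(3,1)= N(2,1)–S(2,2)≠ N(2,1)–S(3,1)≠ N(2,1)–S(3,2)≠ N(2,1)–N(3,0)= S(2,2)–N(2,3)≠ S(2,2)–S(3,2)= S(2,2)–S(3,1)= N(2,3)–S(2,4)≠ N(2,3)–S(3,2)≠ S(2,4)–S(2,5)= S(2,4)–S(3,5)= S(2,5)–S(3,5)=  → 8/15 unlike.
Row 3: N(3,0)–S(3,1)≠ S(3,1)–S(3,2)=  → 1/2 unlike.
Total adjacent occupied pairs: 46; unlike-type pairs: 21.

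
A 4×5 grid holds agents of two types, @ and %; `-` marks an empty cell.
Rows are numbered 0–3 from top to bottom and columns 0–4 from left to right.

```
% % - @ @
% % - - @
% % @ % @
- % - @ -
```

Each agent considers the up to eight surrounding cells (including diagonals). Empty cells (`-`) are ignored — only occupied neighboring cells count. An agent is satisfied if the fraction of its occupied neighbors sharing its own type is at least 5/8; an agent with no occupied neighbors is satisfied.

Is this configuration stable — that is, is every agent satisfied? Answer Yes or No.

Row 0: (0,0)% 3/3 ✓ · (0,1)% 3/3 ✓ · (0,3)@ 2/2 ✓ · (0,4)@ 2/2 ✓
Row 1: (1,0)% 5/5 ✓ · (1,1)% 5/6 ✓ · (1,4)@ 3/4 ✓
Row 2: (2,0)% 4/4 ✓ · (2,1)% 4/5 ✓ · (2,2)@ 1/5 ✗ · (2,3)% 0/4 ✗ · (2,4)@ 2/3 ✓
Row 3: (3,1)% 2/3 ✓ · (3,3)@ 2/3 ✓
For instance (2,2) has only 1/5 same-type neighbors, below 5/8.

No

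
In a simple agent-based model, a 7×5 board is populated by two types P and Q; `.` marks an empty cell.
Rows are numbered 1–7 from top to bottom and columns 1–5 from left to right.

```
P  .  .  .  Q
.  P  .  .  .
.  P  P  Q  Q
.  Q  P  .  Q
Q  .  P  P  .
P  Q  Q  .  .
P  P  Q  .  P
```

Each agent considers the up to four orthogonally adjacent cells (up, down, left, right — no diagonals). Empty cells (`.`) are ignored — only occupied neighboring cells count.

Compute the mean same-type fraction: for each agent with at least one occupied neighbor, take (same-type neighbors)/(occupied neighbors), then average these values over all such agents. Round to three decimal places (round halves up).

Row 1: (1,1)P — no occupied neighbors · (1,5)Q — no occupied neighbors
Row 2: (2,2)P 1/1
Row 3: (3,2)P 2/3 · (3,3)P 2/3 · (3,4)Q 1/2 · (3,5)Q 2/2
Row 4: (4,2)Q 0/2 · (4,3)P 2/3 · (4,5)Q 1/1
Row 5: (5,1)Q 0/1 · (5,3)P 2/3 · (5,4)P 1/1
Row 6: (6,1)P 1/3 · (6,2)Q 1/3 · (6,3)Q 2/3
Row 7: (7,1)P 2/2 · (7,2)P 1/3 · (7,3)Q 1/2 · (7,5)P — no occupied neighbors
Sum over 17 agents: 1/1 + 2/3 + 2/3 + 1/2 + 2/2 + 0/2 + 2/3 + 1/1 + 0/1 + 2/3 + 1/1 + 1/3 + 1/3 + 2/3 + 2/2 + 1/3 + 1/2 = 31/3; mean = 31/3 ÷ 17 = 31/51 = 0.607843… → 0.608.

0.608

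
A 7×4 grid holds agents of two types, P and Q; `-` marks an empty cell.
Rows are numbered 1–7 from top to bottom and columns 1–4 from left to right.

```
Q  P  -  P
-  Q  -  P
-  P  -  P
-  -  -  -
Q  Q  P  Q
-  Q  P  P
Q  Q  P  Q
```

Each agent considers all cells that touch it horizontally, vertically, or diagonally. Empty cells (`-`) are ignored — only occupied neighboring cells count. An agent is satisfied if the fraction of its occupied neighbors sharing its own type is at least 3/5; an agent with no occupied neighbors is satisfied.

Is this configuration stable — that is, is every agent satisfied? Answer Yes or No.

(1,1)Q 1/2 ✗
(1,2)P 0/2 ✗
(1,4)P 1/1 ✓
(2,2)Q 1/3 ✗
(2,4)P 2/2 ✓
(3,2)P 0/1 ✗
(3,4)P 1/1 ✓
(5,1)Q 2/2 ✓
(5,2)Q 2/4 ✗
(5,3)P 2/5 ✗
(5,4)Q 0/3 ✗
(6,2)Q 4/7 ✗
(6,3)P 3/8 ✗
(6,4)P 3/5 ✓
(7,1)Q 2/2 ✓
(7,2)Q 2/4 ✗
(7,3)P 2/5 ✗
(7,4)Q 0/3 ✗
For instance (1,1) has only 1/2 same-type neighbors, below 3/5.

No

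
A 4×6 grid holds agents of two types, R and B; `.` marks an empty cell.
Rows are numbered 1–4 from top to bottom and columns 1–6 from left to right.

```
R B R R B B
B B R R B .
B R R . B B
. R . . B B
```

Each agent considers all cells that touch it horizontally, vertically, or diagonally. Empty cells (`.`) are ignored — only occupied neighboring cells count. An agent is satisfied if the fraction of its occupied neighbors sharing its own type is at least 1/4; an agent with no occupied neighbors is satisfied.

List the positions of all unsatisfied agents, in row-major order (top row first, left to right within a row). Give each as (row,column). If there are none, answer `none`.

(1,1)

(1,1)R 0/3 ✗
(1,2)B 2/5 ✓
(1,3)R 3/5 ✓
(1,4)R 3/5 ✓
(1,5)B 2/4 ✓
(1,6)B 2/2 ✓
(2,1)B 3/5 ✓
(2,2)B 3/8 ✓
(2,3)R 5/7 ✓
(2,4)R 4/7 ✓
(2,5)B 4/6 ✓
(3,1)B 2/4 ✓
(3,2)R 3/6 ✓
(3,3)R 4/5 ✓
(3,5)B 4/5 ✓
(3,6)B 4/4 ✓
(4,2)R 2/3 ✓
(4,5)B 3/3 ✓
(4,6)B 3/3 ✓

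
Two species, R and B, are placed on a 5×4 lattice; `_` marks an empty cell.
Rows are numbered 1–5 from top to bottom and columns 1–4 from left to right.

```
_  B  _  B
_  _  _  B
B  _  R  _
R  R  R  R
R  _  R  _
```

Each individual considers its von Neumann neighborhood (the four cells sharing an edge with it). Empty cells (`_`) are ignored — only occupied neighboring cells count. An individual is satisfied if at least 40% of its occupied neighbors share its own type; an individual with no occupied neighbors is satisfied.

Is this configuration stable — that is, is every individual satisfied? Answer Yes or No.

Row 1: (1,2)B 0/0 satisfied · (1,4)B 1/1 satisfied
Row 2: (2,4)B 1/1 satisfied
Row 3: (3,1)B 0/1 not · (3,3)R 1/1 satisfied
Row 4: (4,1)R 2/3 satisfied · (4,2)R 2/2 satisfied · (4,3)R 4/4 satisfied · (4,4)R 1/1 satisfied
Row 5: (5,1)R 1/1 satisfied · (5,3)R 1/1 satisfied
For instance (3,1) has only 0/1 same-type neighbors, below 2/5.

No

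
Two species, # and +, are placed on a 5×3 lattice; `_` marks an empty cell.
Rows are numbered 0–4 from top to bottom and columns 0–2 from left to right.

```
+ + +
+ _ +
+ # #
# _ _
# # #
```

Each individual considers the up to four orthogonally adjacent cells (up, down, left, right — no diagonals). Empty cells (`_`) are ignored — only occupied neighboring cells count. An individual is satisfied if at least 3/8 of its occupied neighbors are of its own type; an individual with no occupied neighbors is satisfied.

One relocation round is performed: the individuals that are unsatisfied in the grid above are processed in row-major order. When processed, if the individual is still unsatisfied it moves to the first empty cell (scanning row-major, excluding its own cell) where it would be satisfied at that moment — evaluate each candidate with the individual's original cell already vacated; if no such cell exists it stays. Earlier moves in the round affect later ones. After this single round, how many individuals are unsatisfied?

0

Initially unsatisfied (in order): (2,0).
  (2,0) → (1,1).
Resulting grid:
+ + +
+ + +
_ # #
# _ _
# # #
All satisfied now.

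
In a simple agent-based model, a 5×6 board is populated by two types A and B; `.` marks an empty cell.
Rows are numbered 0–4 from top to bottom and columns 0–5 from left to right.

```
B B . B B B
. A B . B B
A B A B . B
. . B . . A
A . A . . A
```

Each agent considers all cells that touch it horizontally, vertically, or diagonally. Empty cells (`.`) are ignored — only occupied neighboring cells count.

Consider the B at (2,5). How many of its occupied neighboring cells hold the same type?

Occupied neighbors of (2,5): (1,4)=B, (1,5)=B, (3,5)=A.
Same type (B): 2 of 3.

2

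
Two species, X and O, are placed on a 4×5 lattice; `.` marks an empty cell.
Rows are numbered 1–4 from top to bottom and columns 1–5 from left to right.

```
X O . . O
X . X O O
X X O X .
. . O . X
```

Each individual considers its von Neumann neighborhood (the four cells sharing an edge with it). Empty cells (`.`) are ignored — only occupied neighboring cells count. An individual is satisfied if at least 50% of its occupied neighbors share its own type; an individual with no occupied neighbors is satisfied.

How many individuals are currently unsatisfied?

Row 1: (1,1)X 1/2 satisfied · (1,2)O 0/1 not · (1,5)O 1/1 satisfied
Row 2: (2,1)X 2/2 satisfied · (2,3)X 0/2 not · (2,4)O 1/3 not · (2,5)O 2/2 satisfied
Row 3: (3,1)X 2/2 satisfied · (3,2)X 1/2 satisfied · (3,3)O 1/4 not · (3,4)X 0/2 not
Row 4: (4,3)O 1/1 satisfied · (4,5)X 0/0 satisfied
Unsatisfied: (1,2), (2,3), (2,4), (3,3), (3,4) — 5 in total.

5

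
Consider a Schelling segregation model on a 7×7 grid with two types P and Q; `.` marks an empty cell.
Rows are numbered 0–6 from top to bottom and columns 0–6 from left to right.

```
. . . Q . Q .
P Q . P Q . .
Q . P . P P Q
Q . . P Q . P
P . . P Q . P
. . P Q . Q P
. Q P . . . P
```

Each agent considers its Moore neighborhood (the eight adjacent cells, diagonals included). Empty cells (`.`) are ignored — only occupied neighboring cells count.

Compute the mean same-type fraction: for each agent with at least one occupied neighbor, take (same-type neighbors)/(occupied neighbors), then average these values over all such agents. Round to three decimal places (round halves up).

(0,3)Q 1/2
(0,5)Q 1/1
(1,0)P 0/2
(1,1)Q 1/3
(1,3)P 2/4
(1,4)Q 2/5
(2,0)Q 2/3
(2,2)P 2/3
(2,4)P 3/5
(2,5)P 2/5
(2,6)Q 0/2
(3,0)Q 1/2
(3,3)P 3/5
(3,4)Q 1/5
(3,6)P 2/3
(4,0)P 0/1
(4,3)P 2/5
(4,4)Q 3/5
(4,6)P 2/3
(5,2)P 2/4
(5,3)Q 1/4
(5,5)Q 1/4
(5,6)P 2/3
(6,1)Q 0/2
(6,2)P 1/3
(6,6)P 1/2
Sum over 26 agents: 1/2 + 1/1 + 0/2 + 1/3 + 2/4 + 2/5 + 2/3 + 2/3 + 3/5 + 2/5 + 0/2 + 1/2 + 3/5 + 1/5 + 2/3 + 0/1 + 2/5 + 3/5 + 2/3 + 2/4 + 1/4 + 1/4 + 2/3 + 0/2 + 1/3 + 1/2 = 56/5; mean = 56/5 ÷ 26 = 28/65 = 0.430769… → 0.431.

0.431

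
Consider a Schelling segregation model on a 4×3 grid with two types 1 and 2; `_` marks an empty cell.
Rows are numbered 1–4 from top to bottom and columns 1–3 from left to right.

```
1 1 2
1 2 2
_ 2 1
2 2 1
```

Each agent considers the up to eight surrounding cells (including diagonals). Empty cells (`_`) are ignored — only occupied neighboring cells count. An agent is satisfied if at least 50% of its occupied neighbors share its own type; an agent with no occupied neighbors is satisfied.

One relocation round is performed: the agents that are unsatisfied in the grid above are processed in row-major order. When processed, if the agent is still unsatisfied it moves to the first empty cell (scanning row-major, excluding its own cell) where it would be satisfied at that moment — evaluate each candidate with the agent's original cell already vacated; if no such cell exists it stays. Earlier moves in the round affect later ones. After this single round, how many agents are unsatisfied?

Initially unsatisfied (in order): (1,2), (2,2), (3,3), (4,3).
  (1,2): no empty cell satisfies it; stays.
  (2,2) → (3,1).
  (3,3): no empty cell satisfies it; stays.
  (4,3) → (2,2).
Resulting grid:
1 1 2
1 1 2
2 2 1
2 2 _
Unsatisfied now: (1,3), (2,3), (3,3).

3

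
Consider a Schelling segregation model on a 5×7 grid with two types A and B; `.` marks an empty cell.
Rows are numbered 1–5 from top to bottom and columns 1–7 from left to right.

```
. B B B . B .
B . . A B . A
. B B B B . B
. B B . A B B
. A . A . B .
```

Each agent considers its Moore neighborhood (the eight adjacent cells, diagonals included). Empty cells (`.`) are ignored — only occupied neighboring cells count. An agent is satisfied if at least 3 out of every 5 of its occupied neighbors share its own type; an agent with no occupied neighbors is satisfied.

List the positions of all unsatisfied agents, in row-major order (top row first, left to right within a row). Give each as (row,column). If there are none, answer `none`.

(1,6), (2,4), (2,7), (4,5), (5,2), (5,4)

(1,2)B 2/2 ✓
(1,3)B 2/3 ✓
(1,4)B 2/3 ✓
(1,6)B 1/2 ✗
(2,1)B 2/2 ✓
(2,4)A 0/6 ✗
(2,5)B 4/5 ✓
(2,7)A 0/2 ✗
(3,2)B 4/4 ✓
(3,3)B 4/5 ✓
(3,4)B 4/6 ✓
(3,5)B 3/5 ✓
(3,7)B 2/3 ✓
(4,2)B 3/4 ✓
(4,3)B 4/6 ✓
(4,5)A 1/5 ✗
(4,6)B 4/5 ✓
(4,7)B 3/3 ✓
(5,2)A 0/2 ✗
(5,4)A 1/2 ✗
(5,6)B 2/3 ✓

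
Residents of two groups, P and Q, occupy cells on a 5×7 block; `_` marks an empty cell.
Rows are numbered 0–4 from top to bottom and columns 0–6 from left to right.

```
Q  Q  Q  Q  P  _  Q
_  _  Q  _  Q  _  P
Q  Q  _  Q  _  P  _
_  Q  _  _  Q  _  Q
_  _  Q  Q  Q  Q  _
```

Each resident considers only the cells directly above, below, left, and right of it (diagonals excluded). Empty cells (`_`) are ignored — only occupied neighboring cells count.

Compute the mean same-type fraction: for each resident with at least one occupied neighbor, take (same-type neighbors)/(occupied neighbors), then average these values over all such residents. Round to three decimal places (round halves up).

0.735

(0,0)Q 1/1
(0,1)Q 2/2
(0,2)Q 3/3
(0,3)Q 1/2
(0,4)P 0/2
(0,6)Q 0/1
(1,2)Q 1/1
(1,4)Q 0/1
(1,6)P 0/1
(2,0)Q 1/1
(2,1)Q 2/2
(2,3)Q — no occupied neighbors
(2,5)P — no occupied neighbors
(3,1)Q 1/1
(3,4)Q 1/1
(3,6)Q — no occupied neighbors
(4,2)Q 1/1
(4,3)Q 2/2
(4,4)Q 3/3
(4,5)Q 1/1
Sum over 17 residents: 1/1 + 2/2 + 3/3 + 1/2 + 0/2 + 0/1 + 1/1 + 0/1 + 0/1 + 1/1 + 2/2 + 1/1 + 1/1 + 1/1 + 2/2 + 3/3 + 1/1 = 25/2; mean = 25/2 ÷ 17 = 25/34 = 0.735294… → 0.735.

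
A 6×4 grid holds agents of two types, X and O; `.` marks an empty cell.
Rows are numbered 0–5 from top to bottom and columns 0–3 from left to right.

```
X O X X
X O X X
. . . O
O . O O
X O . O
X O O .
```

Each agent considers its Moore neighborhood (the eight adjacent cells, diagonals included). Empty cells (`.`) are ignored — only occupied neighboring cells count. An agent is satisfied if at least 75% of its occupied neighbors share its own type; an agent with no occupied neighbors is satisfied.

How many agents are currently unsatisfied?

(0,0)X 1/3 ✗
(0,1)O 1/5 ✗
(0,2)X 3/5 ✗
(0,3)X 3/3 ✓
(1,0)X 1/3 ✗
(1,1)O 1/5 ✗
(1,2)X 3/6 ✗
(1,3)X 3/4 ✓
(2,3)O 2/4 ✗
(3,0)O 1/2 ✗
(3,2)O 4/4 ✓
(3,3)O 3/3 ✓
(4,0)X 1/4 ✗
(4,1)O 4/6 ✗
(4,3)O 3/3 ✓
(5,0)X 1/3 ✗
(5,1)O 2/4 ✗
(5,2)O 3/3 ✓
Unsatisfied: (0,0), (0,1), (0,2), (1,0), (1,1), (1,2), (2,3), (3,0), (4,0), (4,1), (5,0), (5,1) — 12 in total.

12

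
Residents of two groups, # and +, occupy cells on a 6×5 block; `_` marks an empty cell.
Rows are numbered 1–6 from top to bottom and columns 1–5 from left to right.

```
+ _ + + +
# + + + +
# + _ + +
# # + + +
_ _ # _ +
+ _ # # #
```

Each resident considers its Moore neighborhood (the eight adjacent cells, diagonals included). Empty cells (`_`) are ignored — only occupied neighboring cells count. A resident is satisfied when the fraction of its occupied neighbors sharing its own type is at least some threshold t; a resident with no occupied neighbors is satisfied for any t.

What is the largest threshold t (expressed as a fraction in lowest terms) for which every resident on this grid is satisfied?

1/4

(1,1)+ 1/2
(1,3)+ 4/4
(1,4)+ 5/5
(1,5)+ 3/3
(2,1)# 1/4
(2,2)+ 4/6
(2,3)+ 6/6
(2,4)+ 7/7
(2,5)+ 5/5
(3,1)# 3/5
(3,2)+ 3/7
(3,4)+ 7/7
(3,5)+ 5/5
(4,1)# 2/3
(4,2)# 3/5
(4,3)+ 3/5
(4,4)+ 5/6
(4,5)+ 4/4
(5,3)# 3/5
(5,5)+ 2/4
(6,1)+ — no occupied neighbors
(6,3)# 2/2
(6,4)# 3/4
(6,5)# 1/2
The smallest same-type fraction is 1/4 at (2,1), which reduces to 1/4. Any threshold above that leaves this resident unsatisfied.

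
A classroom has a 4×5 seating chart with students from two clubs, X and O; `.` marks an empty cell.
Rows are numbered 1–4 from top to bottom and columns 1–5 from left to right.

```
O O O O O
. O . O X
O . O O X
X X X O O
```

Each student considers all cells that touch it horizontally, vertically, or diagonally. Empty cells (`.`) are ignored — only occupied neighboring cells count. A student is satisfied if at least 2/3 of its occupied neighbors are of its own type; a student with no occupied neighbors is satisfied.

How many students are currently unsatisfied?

Row 1: (1,1)O 2/2 satisfied · (1,2)O 3/3 satisfied · (1,3)O 4/4 satisfied · (1,4)O 3/4 satisfied · (1,5)O 2/3 satisfied
Row 2: (2,2)O 5/5 satisfied · (2,4)O 5/7 satisfied · (2,5)X 1/5 not
Row 3: (3,1)O 1/3 not · (3,3)O 4/6 satisfied · (3,4)O 4/7 not · (3,5)X 1/5 not
Row 4: (4,1)X 1/2 not · (4,2)X 2/4 not · (4,3)X 1/4 not · (4,4)O 3/5 not · (4,5)O 2/3 satisfied
Unsatisfied: (2,5), (3,1), (3,4), (3,5), (4,1), (4,2), (4,3), (4,4) — 8 in total.

8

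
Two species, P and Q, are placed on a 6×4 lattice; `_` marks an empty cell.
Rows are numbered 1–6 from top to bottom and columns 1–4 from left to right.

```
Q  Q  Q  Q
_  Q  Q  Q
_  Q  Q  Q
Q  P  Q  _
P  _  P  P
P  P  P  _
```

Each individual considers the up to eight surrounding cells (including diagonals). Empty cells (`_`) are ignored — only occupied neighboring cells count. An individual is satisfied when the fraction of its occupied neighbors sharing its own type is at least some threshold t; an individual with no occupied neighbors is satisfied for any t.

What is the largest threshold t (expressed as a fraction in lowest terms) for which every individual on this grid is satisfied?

(1,1)Q 2/2
(1,2)Q 4/4
(1,3)Q 5/5
(1,4)Q 3/3
(2,2)Q 6/6
(2,3)Q 8/8
(2,4)Q 5/5
(3,2)Q 5/6
(3,3)Q 6/7
(3,4)Q 4/4
(4,1)Q 1/3
(4,2)P 2/6
(4,3)Q 3/6
(5,1)P 3/4
(5,3)P 4/5
(5,4)P 2/3
(6,1)P 2/2
(6,2)P 4/4
(6,3)P 3/3
The smallest same-type fraction is 1/3 at (4,1), which reduces to 1/3. Any threshold above that leaves this individual unsatisfied.

1/3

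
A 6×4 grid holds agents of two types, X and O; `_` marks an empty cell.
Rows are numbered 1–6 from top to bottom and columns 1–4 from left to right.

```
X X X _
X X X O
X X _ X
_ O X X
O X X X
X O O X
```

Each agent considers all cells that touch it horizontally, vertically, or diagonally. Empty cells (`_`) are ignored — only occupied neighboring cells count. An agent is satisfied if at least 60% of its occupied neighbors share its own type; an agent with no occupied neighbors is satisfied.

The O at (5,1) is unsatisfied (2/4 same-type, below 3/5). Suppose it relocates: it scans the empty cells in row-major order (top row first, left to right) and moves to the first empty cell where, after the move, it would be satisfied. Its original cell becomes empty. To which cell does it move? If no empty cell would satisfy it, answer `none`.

none

Vacating (5,1). Empty cells in order:
  (1,4): 1/3 same-type → still unsatisfied.
  (3,3): 2/8 same-type → still unsatisfied.
  (4,1): 1/4 same-type → still unsatisfied.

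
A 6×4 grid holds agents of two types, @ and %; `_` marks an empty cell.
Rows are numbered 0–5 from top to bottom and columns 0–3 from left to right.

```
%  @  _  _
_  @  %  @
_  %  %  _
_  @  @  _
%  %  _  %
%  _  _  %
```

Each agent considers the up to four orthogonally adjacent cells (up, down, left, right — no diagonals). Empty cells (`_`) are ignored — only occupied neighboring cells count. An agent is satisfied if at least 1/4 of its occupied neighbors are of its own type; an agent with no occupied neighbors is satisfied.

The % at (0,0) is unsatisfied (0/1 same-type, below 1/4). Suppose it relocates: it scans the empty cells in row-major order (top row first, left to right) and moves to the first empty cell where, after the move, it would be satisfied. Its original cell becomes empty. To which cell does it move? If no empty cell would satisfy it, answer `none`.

Vacating (0,0). Empty cells in order:
  (0,2): 1/2 same-type → satisfied — stop here.

(0,2)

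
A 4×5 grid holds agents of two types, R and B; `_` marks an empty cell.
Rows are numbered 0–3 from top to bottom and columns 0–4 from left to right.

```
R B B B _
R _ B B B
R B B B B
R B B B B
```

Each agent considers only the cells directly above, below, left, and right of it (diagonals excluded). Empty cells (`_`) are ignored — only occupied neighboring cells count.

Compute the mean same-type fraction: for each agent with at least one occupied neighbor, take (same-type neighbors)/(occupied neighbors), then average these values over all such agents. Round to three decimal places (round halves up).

0.861

Row 0: (0,0)R 1/2 · (0,1)B 1/2 · (0,2)B 3/3 · (0,3)B 2/2
Row 1: (1,0)R 2/2 · (1,2)B 3/3 · (1,3)B 4/4 · (1,4)B 2/2
Row 2: (2,0)R 2/3 · (2,1)B 2/3 · (2,2)B 4/4 · (2,3)B 4/4 · (2,4)B 3/3
Row 3: (3,0)R 1/2 · (3,1)B 2/3 · (3,2)B 3/3 · (3,3)B 3/3 · (3,4)B 2/2
Sum over 18 agents: 1/2 + 1/2 + 3/3 + 2/2 + 2/2 + 3/3 + 4/4 + 2/2 + 2/3 + 2/3 + 4/4 + 4/4 + 3/3 + 1/2 + 2/3 + 3/3 + 3/3 + 2/2 = 31/2; mean = 31/2 ÷ 18 = 31/36 = 0.861111… → 0.861.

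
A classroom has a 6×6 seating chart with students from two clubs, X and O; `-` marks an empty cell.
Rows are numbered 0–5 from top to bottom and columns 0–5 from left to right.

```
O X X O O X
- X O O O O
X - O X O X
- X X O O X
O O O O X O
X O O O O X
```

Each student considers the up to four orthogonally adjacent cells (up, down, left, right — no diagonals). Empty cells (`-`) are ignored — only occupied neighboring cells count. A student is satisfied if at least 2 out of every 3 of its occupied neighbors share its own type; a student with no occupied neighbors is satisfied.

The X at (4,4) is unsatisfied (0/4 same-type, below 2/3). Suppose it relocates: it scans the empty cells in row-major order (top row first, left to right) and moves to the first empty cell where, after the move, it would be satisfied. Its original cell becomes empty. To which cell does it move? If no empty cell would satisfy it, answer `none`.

(1,0)

Vacating (4,4). Empty cells in order:
  (1,0): 2/3 same-type → satisfied — stop here.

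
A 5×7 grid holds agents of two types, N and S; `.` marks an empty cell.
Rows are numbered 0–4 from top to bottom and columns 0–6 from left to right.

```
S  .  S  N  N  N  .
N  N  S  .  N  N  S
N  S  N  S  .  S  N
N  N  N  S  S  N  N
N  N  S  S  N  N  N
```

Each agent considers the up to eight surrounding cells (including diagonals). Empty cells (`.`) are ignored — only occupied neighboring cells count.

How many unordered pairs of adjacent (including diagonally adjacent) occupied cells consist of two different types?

36

Scan each occupied cell's neighbors to the right and below (and the two forward diagonals) so each pair is counted once.
Row 0: S(0,0)–N(1,0)≠ S(0,0)–N(1,1)≠ S(0,2)–N(0,3)≠ S(0,2)–S(1,2)= S(0,2)–N(1,1)≠ N(0,3)–N(0,4)= N(0,3)–N(1,4)= N(0,3)–S(1,2)≠ N(0,4)–N(0,5)= N(0,4)–N(1,4)= N(0,4)–N(1,5)= N(0,5)–N(1,5)= N(0,5)–S(1,6)≠ N(0,5)–N(1,4)=  → 6/14 unlike.
Row 1: N(1,0)–N(1,1)= N(1,0)–N(2,0)= N(1,0)–S(2,1)≠ N(1,1)–S(1,2)≠ N(1,1)–S(2,1)≠ N(1,1)–N(2,2)= N(1,1)–N(2,0)= S(1,2)–N(2,2)≠ S(1,2)–S(2,3)= S(1,2)–S(2,1)= N(1,4)–N(1,5)= N(1,4)–S(2,5)≠ N(1,4)–S(2,3)≠ N(1,5)–S(1,6)≠ N(1,5)–S(2,5)≠ N(1,5)–N(2,6)= S(1,6)–N(2,6)≠ S(1,6)–S(2,5)=  → 9/18 unlike.
Row 2: N(2,0)–S(2,1)≠ N(2,0)–N(3,0)= N(2,0)–N(3,1)= S(2,1)–N(2,2)≠ S(2,1)–N(3,1)≠ S(2,1)–N(3,2)≠ S(2,1)–N(3,0)≠ N(2,2)–S(2,3)≠ N(2,2)–N(3,2)= N(2,2)–S(3,3)≠ N(2,2)–N(3,1)= S(2,3)–S(3,3)= S(2,3)–S(3,4)= S(2,3)–N(3,2)≠ S(2,5)–N(2,6)≠ S(2,5)–N(3,5)≠ S(2,5)–N(3,6)≠ S(2,5)–S(3,4)= N(2,6)–N(3,6)= N(2,6)–N(3,5)=  → 11/20 unlike.
Row 3: N(3,0)–N(3,1)= N(3,0)–N(4,0)= N(3,0)–N(4,1)= N(3,1)–N(3,2)= N(3,1)–N(4,1)= N(3,1)–S(4,2)≠ N(3,1)–N(4,0)= N(3,2)–S(3,3)≠ N(3,2)–S(4,2)≠ N(3,2)–S(4,3)≠ N(3,2)–N(4,1)= S(3,3)–S(3,4)= S(3,3)–S(4,3)= S(3,3)–N(4,4)≠ S(3,3)–S(4,2)= S(3,4)–N(3,5)≠ S(3,4)–N(4,4)≠ S(3,4)–N(4,5)≠ S(3,4)–S(4,3)= N(3,5)–N(3,6)= N(3,5)–N(4,5)= N(3,5)–N(4,6)= N(3,5)–N(4,4)= N(3,6)–N(4,6)= N(3,6)–N(4,5)=  → 8/25 unlike.
Row 4: N(4,0)–N(4,1)= N(4,1)–S(4,2)≠ S(4,2)–S(4,3)= S(4,3)–N(4,4)≠ N(4,4)–N(4,5)= N(4,5)–N(4,6)=  → 2/6 unlike.
Total adjacent occupied pairs: 83; unlike-type pairs: 36.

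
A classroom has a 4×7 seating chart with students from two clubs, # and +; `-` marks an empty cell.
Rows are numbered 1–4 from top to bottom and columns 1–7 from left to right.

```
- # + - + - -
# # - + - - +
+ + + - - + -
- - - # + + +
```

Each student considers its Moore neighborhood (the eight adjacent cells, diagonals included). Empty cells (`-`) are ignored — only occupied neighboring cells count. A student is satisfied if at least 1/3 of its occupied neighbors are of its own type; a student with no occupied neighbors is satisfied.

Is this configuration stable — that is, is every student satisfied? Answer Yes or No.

Row 1: (1,2)# 2/3 satisfied · (1,3)+ 1/3 satisfied · (1,5)+ 1/1 satisfied
Row 2: (2,1)# 2/4 satisfied · (2,2)# 2/6 satisfied · (2,4)+ 3/3 satisfied · (2,7)+ 1/1 satisfied
Row 3: (3,1)+ 1/3 satisfied · (3,2)+ 2/4 satisfied · (3,3)+ 2/4 satisfied · (3,6)+ 4/4 satisfied
Row 4: (4,4)# 0/2 not · (4,5)+ 2/3 satisfied · (4,6)+ 3/3 satisfied · (4,7)+ 2/2 satisfied
For instance (4,4) has only 0/2 same-type neighbors, below 1/3.

No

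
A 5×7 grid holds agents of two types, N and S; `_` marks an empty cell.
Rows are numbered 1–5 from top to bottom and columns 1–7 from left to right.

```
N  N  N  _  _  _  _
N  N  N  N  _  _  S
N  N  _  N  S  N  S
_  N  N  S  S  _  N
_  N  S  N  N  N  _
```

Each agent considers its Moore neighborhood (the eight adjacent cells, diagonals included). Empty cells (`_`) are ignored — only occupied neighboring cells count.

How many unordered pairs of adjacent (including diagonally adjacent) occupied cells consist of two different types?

Scan each occupied cell's neighbors to the right and below (and the two forward diagonals) so each pair is counted once.
From row 1: 0 unlike of 10 pairs (running 0/10).
From row 2: 2 unlike of 13 pairs (running 2/23).
From row 3: 7 unlike of 15 pairs (running 9/38).
From row 4: 8 unlike of 15 pairs (running 17/53).
From row 5: 2 unlike of 4 pairs (running 19/57).
Total adjacent occupied pairs: 57; unlike-type pairs: 19.

19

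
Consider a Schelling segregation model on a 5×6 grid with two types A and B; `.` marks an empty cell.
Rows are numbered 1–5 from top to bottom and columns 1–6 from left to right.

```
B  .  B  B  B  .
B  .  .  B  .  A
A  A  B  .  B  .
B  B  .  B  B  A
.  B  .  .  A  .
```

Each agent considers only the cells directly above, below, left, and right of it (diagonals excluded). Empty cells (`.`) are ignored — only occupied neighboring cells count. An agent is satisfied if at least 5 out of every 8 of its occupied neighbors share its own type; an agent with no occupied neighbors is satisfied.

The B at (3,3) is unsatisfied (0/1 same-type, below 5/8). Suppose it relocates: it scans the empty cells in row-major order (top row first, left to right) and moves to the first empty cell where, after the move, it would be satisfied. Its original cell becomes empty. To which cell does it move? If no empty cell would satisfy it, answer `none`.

(1,2)

Vacating (3,3). Empty cells in order:
  (1,2): 2/2 same-type → satisfied — stop here.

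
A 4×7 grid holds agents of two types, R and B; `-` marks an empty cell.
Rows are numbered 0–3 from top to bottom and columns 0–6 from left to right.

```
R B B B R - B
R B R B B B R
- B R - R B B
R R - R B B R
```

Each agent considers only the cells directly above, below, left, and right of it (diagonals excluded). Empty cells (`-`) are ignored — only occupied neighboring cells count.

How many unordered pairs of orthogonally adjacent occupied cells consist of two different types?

Scan each occupied cell's neighbors to the right and below so each pair is counted once.
From row 0: 5 unlike of 10 pairs (running 5/10).
From row 1: 6 unlike of 11 pairs (running 11/21).
From row 2: 5 unlike of 7 pairs (running 16/28).
From row 3: 2 unlike of 4 pairs (running 18/32).
Total adjacent occupied pairs: 32; unlike-type pairs: 18.

18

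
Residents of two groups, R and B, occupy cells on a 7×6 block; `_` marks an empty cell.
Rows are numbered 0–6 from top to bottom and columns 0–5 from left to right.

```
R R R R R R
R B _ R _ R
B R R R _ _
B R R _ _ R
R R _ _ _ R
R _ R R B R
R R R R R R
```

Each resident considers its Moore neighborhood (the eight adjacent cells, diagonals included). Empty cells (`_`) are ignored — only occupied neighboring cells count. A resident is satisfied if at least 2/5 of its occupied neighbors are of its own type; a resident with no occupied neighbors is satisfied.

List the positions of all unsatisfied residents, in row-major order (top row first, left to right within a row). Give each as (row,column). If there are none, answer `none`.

(1,1), (3,0), (5,4)

Row 0: (0,0)R 2/3 ok · (0,1)R 3/4 ok · (0,2)R 3/4 ok · (0,3)R 3/3 ok · (0,4)R 4/4 ok · (0,5)R 2/2 ok
Row 1: (1,0)R 3/5 ok · (1,1)B 1/7 unhappy · (1,3)R 5/5 ok · (1,5)R 2/2 ok
Row 2: (2,0)B 2/5 ok · (2,1)R 4/7 ok · (2,2)R 5/6 ok · (2,3)R 3/3 ok
Row 3: (3,0)B 1/5 unhappy · (3,1)R 5/7 ok · (3,2)R 5/5 ok · (3,5)R 1/1 ok
Row 4: (4,0)R 3/4 ok · (4,1)R 5/6 ok · (4,5)R 2/3 ok
Row 5: (5,0)R 4/4 ok · (5,2)R 5/5 ok · (5,3)R 4/5 ok · (5,4)B 0/6 unhappy · (5,5)R 3/4 ok
Row 6: (6,0)R 2/2 ok · (6,1)R 4/4 ok · (6,2)R 4/4 ok · (6,3)R 4/5 ok · (6,4)R 4/5 ok · (6,5)R 2/3 ok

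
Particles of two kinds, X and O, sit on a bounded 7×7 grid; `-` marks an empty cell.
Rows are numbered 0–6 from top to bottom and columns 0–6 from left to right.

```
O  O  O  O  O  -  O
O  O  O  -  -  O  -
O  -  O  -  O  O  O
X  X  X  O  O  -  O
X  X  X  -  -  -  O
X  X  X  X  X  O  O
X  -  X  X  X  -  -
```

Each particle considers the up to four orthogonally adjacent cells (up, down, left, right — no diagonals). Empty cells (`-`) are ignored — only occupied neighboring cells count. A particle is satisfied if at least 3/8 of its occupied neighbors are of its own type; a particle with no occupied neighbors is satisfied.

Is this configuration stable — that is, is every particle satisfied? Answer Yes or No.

Row 0: (0,0)O 2/2 satisfied · (0,1)O 3/3 satisfied · (0,2)O 3/3 satisfied · (0,3)O 2/2 satisfied · (0,4)O 1/1 satisfied · (0,6)O 0/0 satisfied
Row 1: (1,0)O 3/3 satisfied · (1,1)O 3/3 satisfied · (1,2)O 3/3 satisfied · (1,5)O 1/1 satisfied
Row 2: (2,0)O 1/2 satisfied · (2,2)O 1/2 satisfied · (2,4)O 2/2 satisfied · (2,5)O 3/3 satisfied · (2,6)O 2/2 satisfied
Row 3: (3,0)X 2/3 satisfied · (3,1)X 3/3 satisfied · (3,2)X 2/4 satisfied · (3,3)O 1/2 satisfied · (3,4)O 2/2 satisfied · (3,6)O 2/2 satisfied
Row 4: (4,0)X 3/3 satisfied · (4,1)X 4/4 satisfied · (4,2)X 3/3 satisfied · (4,6)O 2/2 satisfied
Row 5: (5,0)X 3/3 satisfied · (5,1)X 3/3 satisfied · (5,2)X 4/4 satisfied · (5,3)X 3/3 satisfied · (5,4)X 2/3 satisfied · (5,5)O 1/2 satisfied · (5,6)O 2/2 satisfied
Row 6: (6,0)X 1/1 satisfied · (6,2)X 2/2 satisfied · (6,3)X 3/3 satisfied · (6,4)X 2/2 satisfied
All meet the threshold, so the configuration is stable.

Yes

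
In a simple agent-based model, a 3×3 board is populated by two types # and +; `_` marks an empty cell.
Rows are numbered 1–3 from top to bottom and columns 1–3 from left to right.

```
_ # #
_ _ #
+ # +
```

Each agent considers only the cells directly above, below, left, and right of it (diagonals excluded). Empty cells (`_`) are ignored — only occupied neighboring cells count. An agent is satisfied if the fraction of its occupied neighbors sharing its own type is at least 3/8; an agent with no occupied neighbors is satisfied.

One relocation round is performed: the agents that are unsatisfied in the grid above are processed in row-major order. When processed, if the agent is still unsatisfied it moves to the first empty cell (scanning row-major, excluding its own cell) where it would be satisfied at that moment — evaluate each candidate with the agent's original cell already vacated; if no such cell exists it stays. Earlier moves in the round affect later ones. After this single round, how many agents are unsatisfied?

0

Initially unsatisfied (in order): (3,1), (3,2), (3,3).
  (3,1) → (2,1).
  (3,2) → (1,1).
  (3,3) → (3,1).
Resulting grid:
# # #
+ _ #
+ _ _
All satisfied now.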